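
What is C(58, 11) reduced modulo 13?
0

Using Lucas' theorem:
Write n=58 and k=11 in base 13:
n in base 13: [4, 6]
k in base 13: [0, 11]
C(58,11) mod 13 = ∏ C(n_i, k_i) mod 13
Digit binomials (mod 13): C(4,0) = 1; C(6,11) = 0 (k_i > n_i)
Product: 1 × 0 = 0 ≡ 0 (mod 13)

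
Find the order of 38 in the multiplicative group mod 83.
41

83 is prime, so ord(38) divides φ(83) = 82.
Divisors of 82: 1, 2, 41, 82.
Repeated squaring: 38^1 ≡ 38, 38^2 ≡ 33, 38^4 ≡ 10, 38^8 ≡ 17, 38^16 ≡ 40, 38^32 ≡ 23, 38^64 ≡ 31 (mod 83).
Test 38^d mod 83 for each divisor d in increasing order:
38^1 ≡ 38
38^2 ≡ 33
38^41 = 38^32·38^8·38^1 ≡ 1  ← first divisor giving 1
The order is 41.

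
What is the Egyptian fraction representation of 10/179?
1/18 + 1/3222

Greedy algorithm:
10/179: ceiling(179/10) = 18, use 1/18
1/3222: ceiling(3222/1) = 3222, use 1/3222
Result: 10/179 = 1/18 + 1/3222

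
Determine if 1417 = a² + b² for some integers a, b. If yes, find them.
11² + 36² (a=11, b=36)

Factorization: 1417 = 13 × 109
By Fermat: n is sum of two squares iff every prime p ≡ 3 (mod 4) appears to even power.
All primes ≡ 3 (mod 4) appear to even power.
Search a = 0, 1, 2, … for 1417 - a² a perfect square: first hit at a = 11: 1417 - 121 = 1296 = 36².
1417 = 11² + 36² = 121 + 1296 ✓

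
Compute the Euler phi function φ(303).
200

303 = 3 × 101
φ(n) = n × ∏(1 - 1/p) for each prime p dividing n
φ(303) = 303 × (1 - 1/3) × (1 - 1/101) = 200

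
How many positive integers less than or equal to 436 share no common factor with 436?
216

436 = 2^2 × 109
φ(n) = n × ∏(1 - 1/p) for each prime p dividing n
φ(436) = 436 × (1 - 1/2) × (1 - 1/109) = 216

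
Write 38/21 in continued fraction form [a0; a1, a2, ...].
[1; 1, 4, 4]

Euclidean algorithm steps:
38 = 1 × 21 + 17
21 = 1 × 17 + 4
17 = 4 × 4 + 1
4 = 4 × 1 + 0
Continued fraction: [1; 1, 4, 4]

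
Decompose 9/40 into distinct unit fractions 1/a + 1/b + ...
1/5 + 1/40

Greedy algorithm:
9/40: ceiling(40/9) = 5, use 1/5
1/40: ceiling(40/1) = 40, use 1/40
Result: 9/40 = 1/5 + 1/40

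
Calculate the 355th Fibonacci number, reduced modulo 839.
164

Matrix identity: Q^n = [[F_(n+1), F_n], [F_n, F_(n-1)]] with Q = [[1,1],[1,0]].
n = 355 = 101100011₂. Square-and-multiply, entries mod 839:
Q^1 = [[1,1],[1,0]]
Q^2 = (Q^1)² = [[2,1],[1,1]]
Q^5 = (Q^2)²·Q = [[8,5],[5,3]]
Q^11 = (Q^5)²·Q = [[144,89],[89,55]]
Q^22 = (Q^11)² = [[131,92],[92,39]]
Q^44 = (Q^22)² = [[455,538],[538,756]]
Q^88 = (Q^44)² = [[620,454],[454,166]]
Q^177 = (Q^88)²·Q = [[129,699],[699,269]]
Q^355 = (Q^177)²·Q = [[657,164],[164,493]]
F_355 mod 839 = Q^355[0][1] = 164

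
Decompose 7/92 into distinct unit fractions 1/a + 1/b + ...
1/14 + 1/215 + 1/138460

Greedy algorithm:
7/92: ceiling(92/7) = 14, use 1/14
3/644: ceiling(644/3) = 215, use 1/215
1/138460: ceiling(138460/1) = 138460, use 1/138460
Result: 7/92 = 1/14 + 1/215 + 1/138460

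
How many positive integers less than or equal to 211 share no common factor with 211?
210

211 = 211
φ(n) = n × ∏(1 - 1/p) for each prime p dividing n
φ(211) = 211 × (1 - 1/211) = 210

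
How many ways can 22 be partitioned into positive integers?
1002

p(n) counts ways to write n as a sum of positive integers (order ignored).
Euler's pentagonal recurrence: p(k) = p(k-1) + p(k-2) - p(k-5) - p(k-7) + p(k-12) + p(k-15) - ... (offsets j(3j∓1)/2, signs ++--, p(0)=1, p(<0)=0).
DP table for k = 0..21: p(0)=1, p(1)=1, p(2)=2, p(3)=3, p(4)=5, p(5)=7, p(6)=11, p(7)=15, p(8)=22, p(9)=30, p(10)=42, p(11)=56, p(12)=77, p(13)=101, p(14)=135, p(15)=176, p(16)=231, p(17)=297, p(18)=385, p(19)=490, p(20)=627, p(21)=792.
Final step: p(22) = p(21) + p(20) - p(17) - p(15) + p(10) + p(7) - p(0)
= 792 + 627 - 297 - 176 + 42 + 15 - 1
= 1002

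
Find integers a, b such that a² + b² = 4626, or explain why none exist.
45² + 51² (a=45, b=51)

Factorization: 4626 = 2 × 3^2 × 257
By Fermat: n is sum of two squares iff every prime p ≡ 3 (mod 4) appears to even power.
All primes ≡ 3 (mod 4) appear to even power.
Search a = 0, 1, 2, … for 4626 - a² a perfect square: first hit at a = 45: 4626 - 2025 = 2601 = 51².
4626 = 45² + 51² = 2025 + 2601 ✓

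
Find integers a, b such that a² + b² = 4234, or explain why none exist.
3² + 65² (a=3, b=65)

Factorization: 4234 = 2 × 29 × 73
By Fermat: n is sum of two squares iff every prime p ≡ 3 (mod 4) appears to even power.
All primes ≡ 3 (mod 4) appear to even power.
Search a = 0, 1, 2, … for 4234 - a² a perfect square: first hit at a = 3: 4234 - 9 = 4225 = 65².
4234 = 3² + 65² = 9 + 4225 ✓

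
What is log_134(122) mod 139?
124

Baby-step giant-step with step n = ⌈√139⌉ = 12.
Baby steps 134^j mod 139 (j:value) for j=0..11: 0:1, 1:134, 2:25, 3:14, 4:69, 5:72, 6:57, 7:132, 8:35, 9:103, 10:41, 11:73.
Giant-step multiplier: 134^(-12) ≡ 134^(138-12) = 134^126 ≡ 131 (mod 139).
Giant steps γ_i = 122·131^i mod 139: γ_0=122, γ_1=136, γ_2=24, γ_3=86, γ_4=7, γ_5=83, γ_6=31, γ_7=30, γ_8=38, γ_9=113, γ_10=69 (in table at j=4).
x = i·n + j = 10·12 + 4 = 124.
Check: 134^124 ≡ 122 (mod 139).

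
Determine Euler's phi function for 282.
92

282 = 2 × 3 × 47
φ(n) = n × ∏(1 - 1/p) for each prime p dividing n
φ(282) = 282 × (1 - 1/2) × (1 - 1/3) × (1 - 1/47) = 92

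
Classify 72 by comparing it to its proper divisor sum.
abundant

Proper divisors of 72: sum = 1 + 2 + 3 + 4 + 6 + 8 + 9 + 12 + 18 + 24 + 36 = 123
Since 123 > 72, 72 is abundant.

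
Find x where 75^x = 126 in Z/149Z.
127

Baby-step giant-step with step n = ⌈√149⌉ = 13.
Baby steps 75^j mod 149 (j:value) for j=0..12: 0:1, 1:75, 2:112, 3:56, 4:28, 5:14, 6:7, 7:78, 8:39, 9:94, 10:47, 11:98, 12:49.
Giant-step multiplier: 75^(-13) ≡ 75^(148-13) = 75^135 ≡ 146 (mod 149).
Giant steps γ_i = 126·146^i mod 149: γ_0=126, γ_1=69, γ_2=91, γ_3=25, γ_4=74, γ_5=76, γ_6=70, γ_7=88, γ_8=34, γ_9=47 (in table at j=10).
x = i·n + j = 9·13 + 10 = 127.
Check: 75^127 ≡ 126 (mod 149).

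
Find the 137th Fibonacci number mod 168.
13

Matrix identity: Q^n = [[F_(n+1), F_n], [F_n, F_(n-1)]] with Q = [[1,1],[1,0]].
n = 137 = 10001001₂. Square-and-multiply, entries mod 168:
Q^1 = [[1,1],[1,0]]
Q^2 = (Q^1)² = [[2,1],[1,1]]
Q^4 = (Q^2)² = [[5,3],[3,2]]
Q^8 = (Q^4)² = [[34,21],[21,13]]
Q^17 = (Q^8)²·Q = [[64,85],[85,147]]
Q^34 = (Q^17)² = [[65,127],[127,106]]
Q^68 = (Q^34)² = [[26,45],[45,149]]
Q^137 = (Q^68)²·Q = [[160,13],[13,147]]
F_137 mod 168 = Q^137[0][1] = 13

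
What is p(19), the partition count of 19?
490

p(n) counts ways to write n as a sum of positive integers (order ignored).
Euler's pentagonal recurrence: p(k) = p(k-1) + p(k-2) - p(k-5) - p(k-7) + p(k-12) + p(k-15) - ... (offsets j(3j∓1)/2, signs ++--, p(0)=1, p(<0)=0).
DP table for k = 0..18: p(0)=1, p(1)=1, p(2)=2, p(3)=3, p(4)=5, p(5)=7, p(6)=11, p(7)=15, p(8)=22, p(9)=30, p(10)=42, p(11)=56, p(12)=77, p(13)=101, p(14)=135, p(15)=176, p(16)=231, p(17)=297, p(18)=385.
Final step: p(19) = p(18) + p(17) - p(14) - p(12) + p(7) + p(4)
= 385 + 297 - 135 - 77 + 15 + 5
= 490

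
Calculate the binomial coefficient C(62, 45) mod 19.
0

Using Lucas' theorem:
Write n=62 and k=45 in base 19:
n in base 19: [3, 5]
k in base 19: [2, 7]
C(62,45) mod 19 = ∏ C(n_i, k_i) mod 19
Digit binomials (mod 19): C(3,2) = 3; C(5,7) = 0 (k_i > n_i)
Product: 3 × 0 = 0 ≡ 0 (mod 19)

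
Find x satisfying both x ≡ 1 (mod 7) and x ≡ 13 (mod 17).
64

Using Chinese Remainder Theorem:
M = 7 × 17 = 119
M1 = 17, M2 = 7
y1 = 17^(-1) mod 7 = 5
y2 = 7^(-1) mod 17 = 5
x = (1×17×5 + 13×7×5) mod 119 = 64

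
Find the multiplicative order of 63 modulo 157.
156

157 is prime, so ord(63) divides φ(157) = 156.
Divisors of 156: 1, 2, 3, 4, 6, 12, 13, 26, 39, 52, 78, 156.
Repeated squaring: 63^1 ≡ 63, 63^2 ≡ 44, 63^4 ≡ 52, 63^8 ≡ 35, 63^16 ≡ 126, 63^32 ≡ 19, 63^64 ≡ 47, 63^128 ≡ 11 (mod 157).
Test 63^d mod 157 for each divisor d in increasing order:
63^1 ≡ 63
63^2 ≡ 44
63^3 = 63^2·63^1 ≡ 103
63^4 ≡ 52
63^6 = 63^4·63^2 ≡ 90
63^12 = 63^8·63^4 ≡ 93
63^13 = 63^8·63^4·63^1 ≡ 50
63^26 = 63^16·63^8·63^2 ≡ 145
63^39 = 63^32·63^4·63^2·63^1 ≡ 28
63^52 = 63^32·63^16·63^4 ≡ 144
63^78 = 63^64·63^8·63^4·63^2 ≡ 156
63^156 = 63^128·63^16·63^8·63^4 ≡ 1  ← first divisor giving 1
The order is 156.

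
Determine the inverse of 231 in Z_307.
206

gcd(231, 307) = 1, so the inverse exists.
Extended Euclidean algorithm on (307, 231):
307 = 1 × 231 + 76  ⟹  76 = (1)·307 + (-1)·231
231 = 3 × 76 + 3  ⟹  3 = (-3)·307 + (4)·231
76 = 25 × 3 + 1  ⟹  1 = (76)·307 + (-101)·231
So (-101)·231 ≡ 1 (mod 307), i.e. 231^(-1) ≡ -101 ≡ 206 (mod 307).
Check: 231 × 206 = 47586 ≡ 1 (mod 307)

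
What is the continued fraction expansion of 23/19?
[1; 4, 1, 3]

Euclidean algorithm steps:
23 = 1 × 19 + 4
19 = 4 × 4 + 3
4 = 1 × 3 + 1
3 = 3 × 1 + 0
Continued fraction: [1; 4, 1, 3]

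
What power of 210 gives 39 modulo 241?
139

Baby-step giant-step with step n = ⌈√241⌉ = 16.
Baby steps 210^j mod 241 (j:value) for j=0..15: 0:1, 1:210, 2:238, 3:93, 4:9, 5:203, 6:214, 7:114, 8:81, 9:140, 10:239, 11:62, 12:6, 13:55, 14:223, 15:76.
Giant-step multiplier: 210^(-16) ≡ 210^(240-16) = 210^224 ≡ 183 (mod 241).
Giant steps γ_i = 39·183^i mod 241: γ_0=39, γ_1=148, γ_2=92, γ_3=207, γ_4=44, γ_5=99, γ_6=42, γ_7=215, γ_8=62 (in table at j=11).
x = i·n + j = 8·16 + 11 = 139.
Check: 210^139 ≡ 39 (mod 241).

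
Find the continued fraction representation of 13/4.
[3; 4]

Euclidean algorithm steps:
13 = 3 × 4 + 1
4 = 4 × 1 + 0
Continued fraction: [3; 4]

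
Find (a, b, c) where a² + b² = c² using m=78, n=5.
(6059, 780, 6109)

Euclid's formula: a = m² - n², b = 2mn, c = m² + n²
m = 78, n = 5
a = 78² - 5² = 6084 - 25 = 6059
b = 2 × 78 × 5 = 780
c = 78² + 5² = 6084 + 25 = 6109
Verification: 6059² + 780² = 36711481 + 608400 = 37319881 = 6109² ✓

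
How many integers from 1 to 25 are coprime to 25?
20

25 = 5^2
φ(n) = n × ∏(1 - 1/p) for each prime p dividing n
φ(25) = 25 × (1 - 1/5) = 20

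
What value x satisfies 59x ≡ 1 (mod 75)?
14

gcd(59, 75) = 1, so the inverse exists.
Extended Euclidean algorithm on (75, 59):
75 = 1 × 59 + 16  ⟹  16 = (1)·75 + (-1)·59
59 = 3 × 16 + 11  ⟹  11 = (-3)·75 + (4)·59
16 = 1 × 11 + 5  ⟹  5 = (4)·75 + (-5)·59
11 = 2 × 5 + 1  ⟹  1 = (-11)·75 + (14)·59
So (14)·59 ≡ 1 (mod 75), i.e. 59^(-1) ≡ 14 (mod 75).
Check: 59 × 14 = 826 ≡ 1 (mod 75)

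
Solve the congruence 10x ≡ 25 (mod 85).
x ≡ 11 (mod 17)

gcd(10, 85) = 5, which divides 25, so solutions exist.
Divide through by 5: 2x ≡ 5 (mod 17).
Find 2^(-1) mod 17 by the extended Euclidean algorithm:
17 = 8 × 2 + 1  ⟹  1 = (1)·17 + (-8)·2
So (-8)·2 ≡ 1 (mod 17), i.e. 2^(-1) ≡ -8 ≡ 9 (mod 17).
x ≡ 9 × 5 = 45 ≡ 11 (mod 17).
Check: 10 × 11 = 110 ≡ 25 (mod 85).
x ≡ 11 (mod 17), giving 5 solutions mod 85.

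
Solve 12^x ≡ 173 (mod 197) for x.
114

Baby-step giant-step with step n = ⌈√197⌉ = 15.
Baby steps 12^j mod 197 (j:value) for j=0..14: 0:1, 1:12, 2:144, 3:152, 4:51, 5:21, 6:55, 7:69, 8:40, 9:86, 10:47, 11:170, 12:70, 13:52, 14:33.
Giant-step multiplier: 12^(-15) ≡ 12^(196-15) = 12^181 ≡ 99 (mod 197).
Giant steps γ_i = 173·99^i mod 197: γ_0=173, γ_1=185, γ_2=191, γ_3=194, γ_4=97, γ_5=147, γ_6=172, γ_7=86 (in table at j=9).
x = i·n + j = 7·15 + 9 = 114.
Check: 12^114 ≡ 173 (mod 197).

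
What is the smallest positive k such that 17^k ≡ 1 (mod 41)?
40

41 is prime, so ord(17) divides φ(41) = 40.
Divisors of 40: 1, 2, 4, 5, 8, 10, 20, 40.
Repeated squaring: 17^1 ≡ 17, 17^2 ≡ 2, 17^4 ≡ 4, 17^8 ≡ 16, 17^16 ≡ 10, 17^32 ≡ 18 (mod 41).
Test 17^d mod 41 for each divisor d in increasing order:
17^1 ≡ 17
17^2 ≡ 2
17^4 ≡ 4
17^5 = 17^4·17^1 ≡ 27
17^8 ≡ 16
17^10 = 17^8·17^2 ≡ 32
17^20 = 17^16·17^4 ≡ 40
17^40 = 17^32·17^8 ≡ 1  ← first divisor giving 1
The order is 40.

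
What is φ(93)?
60

93 = 3 × 31
φ(n) = n × ∏(1 - 1/p) for each prime p dividing n
φ(93) = 93 × (1 - 1/3) × (1 - 1/31) = 60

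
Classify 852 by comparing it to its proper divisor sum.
abundant

Proper divisors of 852: sum = 1 + 2 + 3 + 4 + 6 + 12 + 71 + 142 + 213 + 284 + 426 = 1164
Since 1164 > 852, 852 is abundant.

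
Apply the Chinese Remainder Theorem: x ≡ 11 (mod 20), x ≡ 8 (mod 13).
151

Using Chinese Remainder Theorem:
M = 20 × 13 = 260
M1 = 13, M2 = 20
y1 = 13^(-1) mod 20 = 17
y2 = 20^(-1) mod 13 = 2
x = (11×13×17 + 8×20×2) mod 260 = 151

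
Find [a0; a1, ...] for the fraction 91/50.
[1; 1, 4, 1, 1, 4]

Euclidean algorithm steps:
91 = 1 × 50 + 41
50 = 1 × 41 + 9
41 = 4 × 9 + 5
9 = 1 × 5 + 4
5 = 1 × 4 + 1
4 = 4 × 1 + 0
Continued fraction: [1; 1, 4, 1, 1, 4]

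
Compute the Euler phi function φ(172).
84

172 = 2^2 × 43
φ(n) = n × ∏(1 - 1/p) for each prime p dividing n
φ(172) = 172 × (1 - 1/2) × (1 - 1/43) = 84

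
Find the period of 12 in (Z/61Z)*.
15

61 is prime, so ord(12) divides φ(61) = 60.
Divisors of 60: 1, 2, 3, 4, 5, 6, 10, 12, 15, 20, 30, 60.
Repeated squaring: 12^1 ≡ 12, 12^2 ≡ 22, 12^4 ≡ 57, 12^8 ≡ 16, 12^16 ≡ 12, 12^32 ≡ 22 (mod 61).
Test 12^d mod 61 for each divisor d in increasing order:
12^1 ≡ 12
12^2 ≡ 22
12^3 = 12^2·12^1 ≡ 20
12^4 ≡ 57
12^5 = 12^4·12^1 ≡ 13
12^6 = 12^4·12^2 ≡ 34
12^10 = 12^8·12^2 ≡ 47
12^12 = 12^8·12^4 ≡ 58
12^15 = 12^8·12^4·12^2·12^1 ≡ 1  ← first divisor giving 1
The order is 15.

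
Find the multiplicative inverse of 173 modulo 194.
157

gcd(173, 194) = 1, so the inverse exists.
Extended Euclidean algorithm on (194, 173):
194 = 1 × 173 + 21  ⟹  21 = (1)·194 + (-1)·173
173 = 8 × 21 + 5  ⟹  5 = (-8)·194 + (9)·173
21 = 4 × 5 + 1  ⟹  1 = (33)·194 + (-37)·173
So (-37)·173 ≡ 1 (mod 194), i.e. 173^(-1) ≡ -37 ≡ 157 (mod 194).
Check: 173 × 157 = 27161 ≡ 1 (mod 194)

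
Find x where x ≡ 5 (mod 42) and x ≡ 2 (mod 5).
47

Using Chinese Remainder Theorem:
M = 42 × 5 = 210
M1 = 5, M2 = 42
y1 = 5^(-1) mod 42 = 17
y2 = 42^(-1) mod 5 = 3
x = (5×5×17 + 2×42×3) mod 210 = 47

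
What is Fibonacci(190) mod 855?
530

Matrix identity: Q^n = [[F_(n+1), F_n], [F_n, F_(n-1)]] with Q = [[1,1],[1,0]].
n = 190 = 10111110₂. Square-and-multiply, entries mod 855:
Q^1 = [[1,1],[1,0]]
Q^2 = (Q^1)² = [[2,1],[1,1]]
Q^5 = (Q^2)²·Q = [[8,5],[5,3]]
Q^11 = (Q^5)²·Q = [[144,89],[89,55]]
Q^23 = (Q^11)²·Q = [[198,442],[442,611]]
Q^47 = (Q^23)²·Q = [[486,298],[298,188]]
Q^95 = (Q^47)²·Q = [[27,100],[100,782]]
Q^190 = (Q^95)² = [[469,530],[530,794]]
F_190 mod 855 = Q^190[0][1] = 530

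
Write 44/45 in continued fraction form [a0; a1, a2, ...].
[0; 1, 44]

Euclidean algorithm steps:
44 = 0 × 45 + 44
45 = 1 × 44 + 1
44 = 44 × 1 + 0
Continued fraction: [0; 1, 44]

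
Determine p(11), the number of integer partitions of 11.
56

p(n) counts ways to write n as a sum of positive integers (order ignored).
Euler's pentagonal recurrence: p(k) = p(k-1) + p(k-2) - p(k-5) - p(k-7) + p(k-12) + p(k-15) - ... (offsets j(3j∓1)/2, signs ++--, p(0)=1, p(<0)=0).
DP table for k = 0..10: p(0)=1, p(1)=1, p(2)=2, p(3)=3, p(4)=5, p(5)=7, p(6)=11, p(7)=15, p(8)=22, p(9)=30, p(10)=42.
Final step: p(11) = p(10) + p(9) - p(6) - p(4)
= 42 + 30 - 11 - 5
= 56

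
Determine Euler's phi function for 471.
312

471 = 3 × 157
φ(n) = n × ∏(1 - 1/p) for each prime p dividing n
φ(471) = 471 × (1 - 1/3) × (1 - 1/157) = 312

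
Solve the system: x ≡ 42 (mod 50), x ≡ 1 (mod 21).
442

Using Chinese Remainder Theorem:
M = 50 × 21 = 1050
M1 = 21, M2 = 50
y1 = 21^(-1) mod 50 = 31
y2 = 50^(-1) mod 21 = 8
x = (42×21×31 + 1×50×8) mod 1050 = 442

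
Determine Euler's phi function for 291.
192

291 = 3 × 97
φ(n) = n × ∏(1 - 1/p) for each prime p dividing n
φ(291) = 291 × (1 - 1/3) × (1 - 1/97) = 192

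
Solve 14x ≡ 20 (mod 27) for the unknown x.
x ≡ 13 (mod 27)

gcd(14, 27) = 1, which divides 20, so solutions exist.
Find 14^(-1) mod 27 by the extended Euclidean algorithm:
27 = 1 × 14 + 13  ⟹  13 = (1)·27 + (-1)·14
14 = 1 × 13 + 1  ⟹  1 = (-1)·27 + (2)·14
So (2)·14 ≡ 1 (mod 27), i.e. 14^(-1) ≡ 2 (mod 27).
x ≡ 2 × 20 = 40 ≡ 13 (mod 27).
Check: 14 × 13 = 182 ≡ 20 (mod 27).
Unique solution: x ≡ 13 (mod 27)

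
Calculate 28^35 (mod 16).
0

Repeated squaring. Binary of 35 = 100011.
28^1 ≡ 12 (mod 16); 28^2 ≡ 0 (mod 16); 28^4 ≡ 0 (mod 16); 28^8 ≡ 0 (mod 16); 28^16 ≡ 0 (mod 16); 28^32 ≡ 0 (mod 16)
28^35 = 28^1 × 28^2 × 28^32 ≡ 0 (mod 16)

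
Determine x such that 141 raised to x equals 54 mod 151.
59

Baby-step giant-step with step n = ⌈√151⌉ = 13.
Baby steps 141^j mod 151 (j:value) for j=0..12: 0:1, 1:141, 2:100, 3:57, 4:34, 5:113, 6:78, 7:126, 8:99, 9:67, 10:85, 11:56, 12:44.
Giant-step multiplier: 141^(-13) ≡ 141^(150-13) = 141^137 ≡ 93 (mod 151).
Giant steps γ_i = 54·93^i mod 151: γ_0=54, γ_1=39, γ_2=3, γ_3=128, γ_4=126 (in table at j=7).
x = i·n + j = 4·13 + 7 = 59.
Check: 141^59 ≡ 54 (mod 151).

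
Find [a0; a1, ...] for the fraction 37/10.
[3; 1, 2, 3]

Euclidean algorithm steps:
37 = 3 × 10 + 7
10 = 1 × 7 + 3
7 = 2 × 3 + 1
3 = 3 × 1 + 0
Continued fraction: [3; 1, 2, 3]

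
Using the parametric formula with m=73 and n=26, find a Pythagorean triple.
(4653, 3796, 6005)

Euclid's formula: a = m² - n², b = 2mn, c = m² + n²
m = 73, n = 26
a = 73² - 26² = 5329 - 676 = 4653
b = 2 × 73 × 26 = 3796
c = 73² + 26² = 5329 + 676 = 6005
Verification: 4653² + 3796² = 21650409 + 14409616 = 36060025 = 6005² ✓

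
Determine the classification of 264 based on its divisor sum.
abundant

Proper divisors of 264: sum = 1 + 2 + 3 + 4 + 6 + 8 + 11 + 12 + 22 + 24 + 33 + 44 + 66 + 88 + 132 = 456
Since 456 > 264, 264 is abundant.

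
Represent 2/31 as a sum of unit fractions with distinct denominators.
1/16 + 1/496

Greedy algorithm:
2/31: ceiling(31/2) = 16, use 1/16
1/496: ceiling(496/1) = 496, use 1/496
Result: 2/31 = 1/16 + 1/496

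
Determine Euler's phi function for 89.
88

89 = 89
φ(n) = n × ∏(1 - 1/p) for each prime p dividing n
φ(89) = 89 × (1 - 1/89) = 88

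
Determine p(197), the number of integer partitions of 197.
3068829878530

p(n) counts ways to write n as a sum of positive integers (order ignored).
Euler's pentagonal recurrence: p(k) = p(k-1) + p(k-2) - p(k-5) - p(k-7) + p(k-12) + p(k-15) - ... (offsets j(3j∓1)/2, signs ++--, p(0)=1, p(<0)=0).
DP table for k = 0..196: p(0)=1, p(1)=1, p(2)=2, p(3)=3, p(4)=5, p(5)=7, p(6)=11, p(7)=15, p(8)=22, p(9)=30, p(10)=42, p(11)=56, p(12)=77, p(13)=101, p(14)=135, p(15)=176, p(16)=231, p(17)=297, p(18)=385, p(19)=490, p(20)=627, p(21)=792, p(22)=1002, p(23)=1255, p(24)=1575, p(25)=1958, p(26)=2436, p(27)=3010, p(28)=3718, p(29)=4565, p(30)=5604, p(31)=6842, p(32)=8349, p(33)=10143, p(34)=12310, p(35)=14883, p(36)=17977, p(37)=21637, p(38)=26015, p(39)=31185, p(40)=37338, p(41)=44583, p(42)=53174, p(43)=63261, p(44)=75175, p(45)=89134, p(46)=105558, p(47)=124754, p(48)=147273, p(49)=173525, p(50)=204226, p(51)=239943, p(52)=281589, p(53)=329931, p(54)=386155, p(55)=451276, p(56)=526823, p(57)=614154, p(58)=715220, p(59)=831820, p(60)=966467, p(61)=1121505, p(62)=1300156, p(63)=1505499, p(64)=1741630, p(65)=2012558, p(66)=2323520, p(67)=2679689, p(68)=3087735, p(69)=3554345, p(70)=4087968, p(71)=4697205, p(72)=5392783, p(73)=6185689, p(74)=7089500, p(75)=8118264, p(76)=9289091, p(77)=10619863, p(78)=12132164, p(79)=13848650, p(80)=15796476, p(81)=18004327, p(82)=20506255, p(83)=23338469, p(84)=26543660, p(85)=30167357, p(86)=34262962, p(87)=38887673, p(88)=44108109, p(89)=49995925, p(90)=56634173, p(91)=64112359, p(92)=72533807, p(93)=82010177, p(94)=92669720, p(95)=104651419, p(96)=118114304, p(97)=133230930, p(98)=150198136, p(99)=169229875, p(100)=190569292, p(101)=214481126, p(102)=241265379, p(103)=271248950, p(104)=304801365, p(105)=342325709, p(106)=384276336, p(107)=431149389, p(108)=483502844, p(109)=541946240, p(110)=607163746, p(111)=679903203, p(112)=761002156, p(113)=851376628, p(114)=952050665, p(115)=1064144451, p(116)=1188908248, p(117)=1327710076, p(118)=1482074143, p(119)=1653668665, p(120)=1844349560, p(121)=2056148051, p(122)=2291320912, p(123)=2552338241, p(124)=2841940500, p(125)=3163127352, p(126)=3519222692, p(127)=3913864295, p(128)=4351078600, p(129)=4835271870, p(130)=5371315400, p(131)=5964539504, p(132)=6620830889, p(133)=7346629512, p(134)=8149040695, p(135)=9035836076, p(136)=10015581680, p(137)=11097645016, p(138)=12292341831, p(139)=13610949895, p(140)=15065878135, p(141)=16670689208, p(142)=18440293320, p(143)=20390982757, p(144)=22540654445, p(145)=24908858009, p(146)=27517052599, p(147)=30388671978, p(148)=33549419497, p(149)=37027355200, p(150)=40853235313, p(151)=45060624582, p(152)=49686288421, p(153)=54770336324, p(154)=60356673280, p(155)=66493182097, p(156)=73232243759, p(157)=80630964769, p(158)=88751778802, p(159)=97662728555, p(160)=107438159466, p(161)=118159068427, p(162)=129913904637, p(163)=142798995930, p(164)=156919475295, p(165)=172389800255, p(166)=189334822579, p(167)=207890420102, p(168)=228204732751, p(169)=250438925115, p(170)=274768617130, p(171)=301384802048, p(172)=330495499613, p(173)=362326859895, p(174)=397125074750, p(175)=435157697830, p(176)=476715857290, p(177)=522115831195, p(178)=571701605655, p(179)=625846753120, p(180)=684957390936, p(181)=749474411781, p(182)=819876908323, p(183)=896684817527, p(184)=980462880430, p(185)=1071823774337, p(186)=1171432692373, p(187)=1280011042268, p(188)=1398341745571, p(189)=1527273599625, p(190)=1667727404093, p(191)=1820701100652, p(192)=1987276856363, p(193)=2168627105469, p(194)=2366022741845, p(195)=2580840212973, p(196)=2814570987591.
Final step: p(197) = p(196) + p(195) - p(192) - p(190) + p(185) + p(182) - p(175) - p(171) + p(162) + p(157) - p(146) - p(140) + p(127) + p(120) - p(105) - p(97) + p(80) + p(71) - p(52) - p(42) + p(21) + p(10)
= 2814570987591 + 2580840212973 - 1987276856363 - 1667727404093 + 1071823774337 + 819876908323 - 435157697830 - 301384802048 + 129913904637 + 80630964769 - 27517052599 - 15065878135 + 3913864295 + 1844349560 - 342325709 - 133230930 + 15796476 + 4697205 - 281589 - 53174 + 792 + 42
= 3068829878530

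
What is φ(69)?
44

69 = 3 × 23
φ(n) = n × ∏(1 - 1/p) for each prime p dividing n
φ(69) = 69 × (1 - 1/3) × (1 - 1/23) = 44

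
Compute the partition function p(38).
26015

p(n) counts ways to write n as a sum of positive integers (order ignored).
Euler's pentagonal recurrence: p(k) = p(k-1) + p(k-2) - p(k-5) - p(k-7) + p(k-12) + p(k-15) - ... (offsets j(3j∓1)/2, signs ++--, p(0)=1, p(<0)=0).
DP table for k = 0..37: p(0)=1, p(1)=1, p(2)=2, p(3)=3, p(4)=5, p(5)=7, p(6)=11, p(7)=15, p(8)=22, p(9)=30, p(10)=42, p(11)=56, p(12)=77, p(13)=101, p(14)=135, p(15)=176, p(16)=231, p(17)=297, p(18)=385, p(19)=490, p(20)=627, p(21)=792, p(22)=1002, p(23)=1255, p(24)=1575, p(25)=1958, p(26)=2436, p(27)=3010, p(28)=3718, p(29)=4565, p(30)=5604, p(31)=6842, p(32)=8349, p(33)=10143, p(34)=12310, p(35)=14883, p(36)=17977, p(37)=21637.
Final step: p(38) = p(37) + p(36) - p(33) - p(31) + p(26) + p(23) - p(16) - p(12) + p(3)
= 21637 + 17977 - 10143 - 6842 + 2436 + 1255 - 231 - 77 + 3
= 26015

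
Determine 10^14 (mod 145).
115

Repeated squaring. Binary of 14 = 1110.
10^1 ≡ 10 (mod 145); 10^2 ≡ 100 (mod 145); 10^4 ≡ 140 (mod 145); 10^8 ≡ 25 (mod 145)
10^14 = 10^2 × 10^4 × 10^8 ≡ 115 (mod 145)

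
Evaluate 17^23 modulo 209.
139

Repeated squaring. Binary of 23 = 10111.
17^1 ≡ 17 (mod 209); 17^2 ≡ 80 (mod 209); 17^4 ≡ 130 (mod 209); 17^8 ≡ 180 (mod 209); 17^16 ≡ 5 (mod 209)
17^23 = 17^1 × 17^2 × 17^4 × 17^16 ≡ 139 (mod 209)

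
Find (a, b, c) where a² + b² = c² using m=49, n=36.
(1105, 3528, 3697)

Euclid's formula: a = m² - n², b = 2mn, c = m² + n²
m = 49, n = 36
a = 49² - 36² = 2401 - 1296 = 1105
b = 2 × 49 × 36 = 3528
c = 49² + 36² = 2401 + 1296 = 3697
Verification: 1105² + 3528² = 1221025 + 12446784 = 13667809 = 3697² ✓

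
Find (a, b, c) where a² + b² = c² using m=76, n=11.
(5655, 1672, 5897)

Euclid's formula: a = m² - n², b = 2mn, c = m² + n²
m = 76, n = 11
a = 76² - 11² = 5776 - 121 = 5655
b = 2 × 76 × 11 = 1672
c = 76² + 11² = 5776 + 121 = 5897
Verification: 5655² + 1672² = 31979025 + 2795584 = 34774609 = 5897² ✓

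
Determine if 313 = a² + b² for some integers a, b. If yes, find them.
12² + 13² (a=12, b=13)

Factorization: 313 = 313
By Fermat: n is sum of two squares iff every prime p ≡ 3 (mod 4) appears to even power.
All primes ≡ 3 (mod 4) appear to even power.
Search a = 0, 1, 2, … for 313 - a² a perfect square: first hit at a = 12: 313 - 144 = 169 = 13².
313 = 12² + 13² = 144 + 169 ✓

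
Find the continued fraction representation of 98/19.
[5; 6, 3]

Euclidean algorithm steps:
98 = 5 × 19 + 3
19 = 6 × 3 + 1
3 = 3 × 1 + 0
Continued fraction: [5; 6, 3]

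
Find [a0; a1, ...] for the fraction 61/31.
[1; 1, 30]

Euclidean algorithm steps:
61 = 1 × 31 + 30
31 = 1 × 30 + 1
30 = 30 × 1 + 0
Continued fraction: [1; 1, 30]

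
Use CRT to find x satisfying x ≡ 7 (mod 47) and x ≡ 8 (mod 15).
383

Using Chinese Remainder Theorem:
M = 47 × 15 = 705
M1 = 15, M2 = 47
y1 = 15^(-1) mod 47 = 22
y2 = 47^(-1) mod 15 = 8
x = (7×15×22 + 8×47×8) mod 705 = 383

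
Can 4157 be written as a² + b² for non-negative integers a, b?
26² + 59² (a=26, b=59)

Factorization: 4157 = 4157
By Fermat: n is sum of two squares iff every prime p ≡ 3 (mod 4) appears to even power.
All primes ≡ 3 (mod 4) appear to even power.
Search a = 0, 1, 2, … for 4157 - a² a perfect square: first hit at a = 26: 4157 - 676 = 3481 = 59².
4157 = 26² + 59² = 676 + 3481 ✓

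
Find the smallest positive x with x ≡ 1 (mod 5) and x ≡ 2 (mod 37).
76

Using Chinese Remainder Theorem:
M = 5 × 37 = 185
M1 = 37, M2 = 5
y1 = 37^(-1) mod 5 = 3
y2 = 5^(-1) mod 37 = 15
x = (1×37×3 + 2×5×15) mod 185 = 76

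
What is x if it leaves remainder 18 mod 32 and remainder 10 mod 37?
306

Using Chinese Remainder Theorem:
M = 32 × 37 = 1184
M1 = 37, M2 = 32
y1 = 37^(-1) mod 32 = 13
y2 = 32^(-1) mod 37 = 22
x = (18×37×13 + 10×32×22) mod 1184 = 306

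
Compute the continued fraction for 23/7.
[3; 3, 2]

Euclidean algorithm steps:
23 = 3 × 7 + 2
7 = 3 × 2 + 1
2 = 2 × 1 + 0
Continued fraction: [3; 3, 2]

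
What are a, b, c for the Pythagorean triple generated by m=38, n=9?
(1363, 684, 1525)

Euclid's formula: a = m² - n², b = 2mn, c = m² + n²
m = 38, n = 9
a = 38² - 9² = 1444 - 81 = 1363
b = 2 × 38 × 9 = 684
c = 38² + 9² = 1444 + 81 = 1525
Verification: 1363² + 684² = 1857769 + 467856 = 2325625 = 1525² ✓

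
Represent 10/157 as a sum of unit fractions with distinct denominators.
1/16 + 1/838 + 1/1052528

Greedy algorithm:
10/157: ceiling(157/10) = 16, use 1/16
3/2512: ceiling(2512/3) = 838, use 1/838
1/1052528: ceiling(1052528/1) = 1052528, use 1/1052528
Result: 10/157 = 1/16 + 1/838 + 1/1052528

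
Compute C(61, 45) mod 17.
0

Using Lucas' theorem:
Write n=61 and k=45 in base 17:
n in base 17: [3, 10]
k in base 17: [2, 11]
C(61,45) mod 17 = ∏ C(n_i, k_i) mod 17
Digit binomials (mod 17): C(3,2) = 3; C(10,11) = 0 (k_i > n_i)
Product: 3 × 0 = 0 ≡ 0 (mod 17)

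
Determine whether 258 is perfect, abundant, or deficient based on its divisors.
abundant

Proper divisors of 258: sum = 1 + 2 + 3 + 6 + 43 + 86 + 129 = 270
Since 270 > 258, 258 is abundant.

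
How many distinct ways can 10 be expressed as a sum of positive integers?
42

p(n) counts ways to write n as a sum of positive integers (order ignored).
Examples: 10; 9 + 1; 8 + 2; 8 + 1 + 1; 7 + 3; ... (42 total)
p(10) = 42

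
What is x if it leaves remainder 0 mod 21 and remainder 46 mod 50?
546

Using Chinese Remainder Theorem:
M = 21 × 50 = 1050
M1 = 50, M2 = 21
y1 = 50^(-1) mod 21 = 8
y2 = 21^(-1) mod 50 = 31
x = (0×50×8 + 46×21×31) mod 1050 = 546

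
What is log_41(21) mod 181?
157

Baby-step giant-step with step n = ⌈√181⌉ = 14.
Baby steps 41^j mod 181 (j:value) for j=0..13: 0:1, 1:41, 2:52, 3:141, 4:170, 5:92, 6:152, 7:78, 8:121, 9:74, 10:138, 11:47, 12:117, 13:91.
Giant-step multiplier: 41^(-14) ≡ 41^(180-14) = 41^166 ≡ 106 (mod 181).
Giant steps γ_i = 21·106^i mod 181: γ_0=21, γ_1=54, γ_2=113, γ_3=32, γ_4=134, γ_5=86, γ_6=66, γ_7=118, γ_8=19, γ_9=23, γ_10=85, γ_11=141 (in table at j=3).
x = i·n + j = 11·14 + 3 = 157.
Check: 41^157 ≡ 21 (mod 181).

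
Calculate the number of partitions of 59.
831820

p(n) counts ways to write n as a sum of positive integers (order ignored).
Euler's pentagonal recurrence: p(k) = p(k-1) + p(k-2) - p(k-5) - p(k-7) + p(k-12) + p(k-15) - ... (offsets j(3j∓1)/2, signs ++--, p(0)=1, p(<0)=0).
DP table for k = 0..58: p(0)=1, p(1)=1, p(2)=2, p(3)=3, p(4)=5, p(5)=7, p(6)=11, p(7)=15, p(8)=22, p(9)=30, p(10)=42, p(11)=56, p(12)=77, p(13)=101, p(14)=135, p(15)=176, p(16)=231, p(17)=297, p(18)=385, p(19)=490, p(20)=627, p(21)=792, p(22)=1002, p(23)=1255, p(24)=1575, p(25)=1958, p(26)=2436, p(27)=3010, p(28)=3718, p(29)=4565, p(30)=5604, p(31)=6842, p(32)=8349, p(33)=10143, p(34)=12310, p(35)=14883, p(36)=17977, p(37)=21637, p(38)=26015, p(39)=31185, p(40)=37338, p(41)=44583, p(42)=53174, p(43)=63261, p(44)=75175, p(45)=89134, p(46)=105558, p(47)=124754, p(48)=147273, p(49)=173525, p(50)=204226, p(51)=239943, p(52)=281589, p(53)=329931, p(54)=386155, p(55)=451276, p(56)=526823, p(57)=614154, p(58)=715220.
Final step: p(59) = p(58) + p(57) - p(54) - p(52) + p(47) + p(44) - p(37) - p(33) + p(24) + p(19) - p(8) - p(2)
= 715220 + 614154 - 386155 - 281589 + 124754 + 75175 - 21637 - 10143 + 1575 + 490 - 22 - 2
= 831820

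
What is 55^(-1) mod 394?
43

gcd(55, 394) = 1, so the inverse exists.
Extended Euclidean algorithm on (394, 55):
394 = 7 × 55 + 9  ⟹  9 = (1)·394 + (-7)·55
55 = 6 × 9 + 1  ⟹  1 = (-6)·394 + (43)·55
So (43)·55 ≡ 1 (mod 394), i.e. 55^(-1) ≡ 43 (mod 394).
Check: 55 × 43 = 2365 ≡ 1 (mod 394)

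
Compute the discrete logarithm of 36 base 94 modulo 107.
48

Baby-step giant-step with step n = ⌈√107⌉ = 11.
Baby steps 94^j mod 107 (j:value) for j=0..10: 0:1, 1:94, 2:62, 3:50, 4:99, 5:104, 6:39, 7:28, 8:64, 9:24, 10:9.
Giant-step multiplier: 94^(-11) ≡ 94^(106-11) = 94^95 ≡ 32 (mod 107).
Giant steps γ_i = 36·32^i mod 107: γ_0=36, γ_1=82, γ_2=56, γ_3=80, γ_4=99 (in table at j=4).
x = i·n + j = 4·11 + 4 = 48.
Check: 94^48 ≡ 36 (mod 107).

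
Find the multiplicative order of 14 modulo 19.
18

19 is prime, so ord(14) divides φ(19) = 18.
Divisors of 18: 1, 2, 3, 6, 9, 18.
Repeated squaring: 14^1 ≡ 14, 14^2 ≡ 6, 14^4 ≡ 17, 14^8 ≡ 4, 14^16 ≡ 16 (mod 19).
Test 14^d mod 19 for each divisor d in increasing order:
14^1 ≡ 14
14^2 ≡ 6
14^3 = 14^2·14^1 ≡ 8
14^6 = 14^4·14^2 ≡ 7
14^9 = 14^8·14^1 ≡ 18
14^18 = 14^16·14^2 ≡ 1  ← first divisor giving 1
The order is 18.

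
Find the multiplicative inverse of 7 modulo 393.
337

gcd(7, 393) = 1, so the inverse exists.
Extended Euclidean algorithm on (393, 7):
393 = 56 × 7 + 1  ⟹  1 = (1)·393 + (-56)·7
So (-56)·7 ≡ 1 (mod 393), i.e. 7^(-1) ≡ -56 ≡ 337 (mod 393).
Check: 7 × 337 = 2359 ≡ 1 (mod 393)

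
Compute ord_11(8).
10

11 is prime, so ord(8) divides φ(11) = 10.
Divisors of 10: 1, 2, 5, 10.
Repeated squaring: 8^1 ≡ 8, 8^2 ≡ 9, 8^4 ≡ 4, 8^8 ≡ 5 (mod 11).
Test 8^d mod 11 for each divisor d in increasing order:
8^1 ≡ 8
8^2 ≡ 9
8^5 = 8^4·8^1 ≡ 10
8^10 = 8^8·8^2 ≡ 1  ← first divisor giving 1
The order is 10.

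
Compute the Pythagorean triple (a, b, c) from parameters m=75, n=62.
(1781, 9300, 9469)

Euclid's formula: a = m² - n², b = 2mn, c = m² + n²
m = 75, n = 62
a = 75² - 62² = 5625 - 3844 = 1781
b = 2 × 75 × 62 = 9300
c = 75² + 62² = 5625 + 3844 = 9469
Verification: 1781² + 9300² = 3171961 + 86490000 = 89661961 = 9469² ✓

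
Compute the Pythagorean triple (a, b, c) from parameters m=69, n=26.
(4085, 3588, 5437)

Euclid's formula: a = m² - n², b = 2mn, c = m² + n²
m = 69, n = 26
a = 69² - 26² = 4761 - 676 = 4085
b = 2 × 69 × 26 = 3588
c = 69² + 26² = 4761 + 676 = 5437
Verification: 4085² + 3588² = 16687225 + 12873744 = 29560969 = 5437² ✓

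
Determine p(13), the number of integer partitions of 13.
101

p(n) counts ways to write n as a sum of positive integers (order ignored).
Euler's pentagonal recurrence: p(k) = p(k-1) + p(k-2) - p(k-5) - p(k-7) + p(k-12) + p(k-15) - ... (offsets j(3j∓1)/2, signs ++--, p(0)=1, p(<0)=0).
DP table for k = 0..12: p(0)=1, p(1)=1, p(2)=2, p(3)=3, p(4)=5, p(5)=7, p(6)=11, p(7)=15, p(8)=22, p(9)=30, p(10)=42, p(11)=56, p(12)=77.
Final step: p(13) = p(12) + p(11) - p(8) - p(6) + p(1)
= 77 + 56 - 22 - 11 + 1
= 101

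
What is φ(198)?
60

198 = 2 × 3^2 × 11
φ(n) = n × ∏(1 - 1/p) for each prime p dividing n
φ(198) = 198 × (1 - 1/2) × (1 - 1/3) × (1 - 1/11) = 60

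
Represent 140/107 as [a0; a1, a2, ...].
[1; 3, 4, 8]

Euclidean algorithm steps:
140 = 1 × 107 + 33
107 = 3 × 33 + 8
33 = 4 × 8 + 1
8 = 8 × 1 + 0
Continued fraction: [1; 3, 4, 8]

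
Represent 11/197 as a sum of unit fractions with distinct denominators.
1/18 + 1/3546

Greedy algorithm:
11/197: ceiling(197/11) = 18, use 1/18
1/3546: ceiling(3546/1) = 3546, use 1/3546
Result: 11/197 = 1/18 + 1/3546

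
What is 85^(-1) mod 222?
175

gcd(85, 222) = 1, so the inverse exists.
Extended Euclidean algorithm on (222, 85):
222 = 2 × 85 + 52  ⟹  52 = (1)·222 + (-2)·85
85 = 1 × 52 + 33  ⟹  33 = (-1)·222 + (3)·85
52 = 1 × 33 + 19  ⟹  19 = (2)·222 + (-5)·85
33 = 1 × 19 + 14  ⟹  14 = (-3)·222 + (8)·85
19 = 1 × 14 + 5  ⟹  5 = (5)·222 + (-13)·85
14 = 2 × 5 + 4  ⟹  4 = (-13)·222 + (34)·85
5 = 1 × 4 + 1  ⟹  1 = (18)·222 + (-47)·85
So (-47)·85 ≡ 1 (mod 222), i.e. 85^(-1) ≡ -47 ≡ 175 (mod 222).
Check: 85 × 175 = 14875 ≡ 1 (mod 222)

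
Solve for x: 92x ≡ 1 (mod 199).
106

gcd(92, 199) = 1, so the inverse exists.
Extended Euclidean algorithm on (199, 92):
199 = 2 × 92 + 15  ⟹  15 = (1)·199 + (-2)·92
92 = 6 × 15 + 2  ⟹  2 = (-6)·199 + (13)·92
15 = 7 × 2 + 1  ⟹  1 = (43)·199 + (-93)·92
So (-93)·92 ≡ 1 (mod 199), i.e. 92^(-1) ≡ -93 ≡ 106 (mod 199).
Check: 92 × 106 = 9752 ≡ 1 (mod 199)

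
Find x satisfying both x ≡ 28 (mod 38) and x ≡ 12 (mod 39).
636

Using Chinese Remainder Theorem:
M = 38 × 39 = 1482
M1 = 39, M2 = 38
y1 = 39^(-1) mod 38 = 1
y2 = 38^(-1) mod 39 = 38
x = (28×39×1 + 12×38×38) mod 1482 = 636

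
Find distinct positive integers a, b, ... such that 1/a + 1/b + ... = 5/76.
1/16 + 1/304

Greedy algorithm:
5/76: ceiling(76/5) = 16, use 1/16
1/304: ceiling(304/1) = 304, use 1/304
Result: 5/76 = 1/16 + 1/304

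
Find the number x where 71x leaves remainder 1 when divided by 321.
104

gcd(71, 321) = 1, so the inverse exists.
Extended Euclidean algorithm on (321, 71):
321 = 4 × 71 + 37  ⟹  37 = (1)·321 + (-4)·71
71 = 1 × 37 + 34  ⟹  34 = (-1)·321 + (5)·71
37 = 1 × 34 + 3  ⟹  3 = (2)·321 + (-9)·71
34 = 11 × 3 + 1  ⟹  1 = (-23)·321 + (104)·71
So (104)·71 ≡ 1 (mod 321), i.e. 71^(-1) ≡ 104 (mod 321).
Check: 71 × 104 = 7384 ≡ 1 (mod 321)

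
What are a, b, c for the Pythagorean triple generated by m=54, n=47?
(707, 5076, 5125)

Euclid's formula: a = m² - n², b = 2mn, c = m² + n²
m = 54, n = 47
a = 54² - 47² = 2916 - 2209 = 707
b = 2 × 54 × 47 = 5076
c = 54² + 47² = 2916 + 2209 = 5125
Verification: 707² + 5076² = 499849 + 25765776 = 26265625 = 5125² ✓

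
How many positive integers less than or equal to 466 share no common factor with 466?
232

466 = 2 × 233
φ(n) = n × ∏(1 - 1/p) for each prime p dividing n
φ(466) = 466 × (1 - 1/2) × (1 - 1/233) = 232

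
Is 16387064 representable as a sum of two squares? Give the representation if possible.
Not possible

Factorization: 16387064 = 2^3 × 127^3
By Fermat: n is sum of two squares iff every prime p ≡ 3 (mod 4) appears to even power.
Prime(s) ≡ 3 (mod 4) with odd exponent: [(127, 3)]
Therefore 16387064 cannot be expressed as a² + b².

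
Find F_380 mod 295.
265

Matrix identity: Q^n = [[F_(n+1), F_n], [F_n, F_(n-1)]] with Q = [[1,1],[1,0]].
n = 380 = 101111100₂. Square-and-multiply, entries mod 295:
Q^1 = [[1,1],[1,0]]
Q^2 = (Q^1)² = [[2,1],[1,1]]
Q^5 = (Q^2)²·Q = [[8,5],[5,3]]
Q^11 = (Q^5)²·Q = [[144,89],[89,55]]
Q^23 = (Q^11)²·Q = [[53,42],[42,11]]
Q^47 = (Q^23)²·Q = [[181,148],[148,33]]
Q^95 = (Q^47)²·Q = [[197,90],[90,107]]
Q^190 = (Q^95)² = [[4,220],[220,79]]
Q^380 = (Q^190)² = [[36,265],[265,66]]
F_380 mod 295 = Q^380[0][1] = 265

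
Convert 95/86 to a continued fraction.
[1; 9, 1, 1, 4]

Euclidean algorithm steps:
95 = 1 × 86 + 9
86 = 9 × 9 + 5
9 = 1 × 5 + 4
5 = 1 × 4 + 1
4 = 4 × 1 + 0
Continued fraction: [1; 9, 1, 1, 4]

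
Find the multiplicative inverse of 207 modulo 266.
9

gcd(207, 266) = 1, so the inverse exists.
Extended Euclidean algorithm on (266, 207):
266 = 1 × 207 + 59  ⟹  59 = (1)·266 + (-1)·207
207 = 3 × 59 + 30  ⟹  30 = (-3)·266 + (4)·207
59 = 1 × 30 + 29  ⟹  29 = (4)·266 + (-5)·207
30 = 1 × 29 + 1  ⟹  1 = (-7)·266 + (9)·207
So (9)·207 ≡ 1 (mod 266), i.e. 207^(-1) ≡ 9 (mod 266).
Check: 207 × 9 = 1863 ≡ 1 (mod 266)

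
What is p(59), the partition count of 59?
831820

p(n) counts ways to write n as a sum of positive integers (order ignored).
Euler's pentagonal recurrence: p(k) = p(k-1) + p(k-2) - p(k-5) - p(k-7) + p(k-12) + p(k-15) - ... (offsets j(3j∓1)/2, signs ++--, p(0)=1, p(<0)=0).
DP table for k = 0..58: p(0)=1, p(1)=1, p(2)=2, p(3)=3, p(4)=5, p(5)=7, p(6)=11, p(7)=15, p(8)=22, p(9)=30, p(10)=42, p(11)=56, p(12)=77, p(13)=101, p(14)=135, p(15)=176, p(16)=231, p(17)=297, p(18)=385, p(19)=490, p(20)=627, p(21)=792, p(22)=1002, p(23)=1255, p(24)=1575, p(25)=1958, p(26)=2436, p(27)=3010, p(28)=3718, p(29)=4565, p(30)=5604, p(31)=6842, p(32)=8349, p(33)=10143, p(34)=12310, p(35)=14883, p(36)=17977, p(37)=21637, p(38)=26015, p(39)=31185, p(40)=37338, p(41)=44583, p(42)=53174, p(43)=63261, p(44)=75175, p(45)=89134, p(46)=105558, p(47)=124754, p(48)=147273, p(49)=173525, p(50)=204226, p(51)=239943, p(52)=281589, p(53)=329931, p(54)=386155, p(55)=451276, p(56)=526823, p(57)=614154, p(58)=715220.
Final step: p(59) = p(58) + p(57) - p(54) - p(52) + p(47) + p(44) - p(37) - p(33) + p(24) + p(19) - p(8) - p(2)
= 715220 + 614154 - 386155 - 281589 + 124754 + 75175 - 21637 - 10143 + 1575 + 490 - 22 - 2
= 831820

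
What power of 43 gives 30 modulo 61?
23

Baby-step giant-step with step n = ⌈√61⌉ = 8.
Baby steps 43^j mod 61 (j:value) for j=0..7: 0:1, 1:43, 2:19, 3:24, 4:56, 5:29, 6:27, 7:2.
Giant-step multiplier: 43^(-8) ≡ 43^(60-8) = 43^52 ≡ 22 (mod 61).
Giant steps γ_i = 30·22^i mod 61: γ_0=30, γ_1=50, γ_2=2 (in table at j=7).
x = i·n + j = 2·8 + 7 = 23.
Check: 43^23 ≡ 30 (mod 61).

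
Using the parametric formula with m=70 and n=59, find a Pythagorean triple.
(1419, 8260, 8381)

Euclid's formula: a = m² - n², b = 2mn, c = m² + n²
m = 70, n = 59
a = 70² - 59² = 4900 - 3481 = 1419
b = 2 × 70 × 59 = 8260
c = 70² + 59² = 4900 + 3481 = 8381
Verification: 1419² + 8260² = 2013561 + 68227600 = 70241161 = 8381² ✓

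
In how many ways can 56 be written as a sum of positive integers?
526823

p(n) counts ways to write n as a sum of positive integers (order ignored).
Euler's pentagonal recurrence: p(k) = p(k-1) + p(k-2) - p(k-5) - p(k-7) + p(k-12) + p(k-15) - ... (offsets j(3j∓1)/2, signs ++--, p(0)=1, p(<0)=0).
DP table for k = 0..55: p(0)=1, p(1)=1, p(2)=2, p(3)=3, p(4)=5, p(5)=7, p(6)=11, p(7)=15, p(8)=22, p(9)=30, p(10)=42, p(11)=56, p(12)=77, p(13)=101, p(14)=135, p(15)=176, p(16)=231, p(17)=297, p(18)=385, p(19)=490, p(20)=627, p(21)=792, p(22)=1002, p(23)=1255, p(24)=1575, p(25)=1958, p(26)=2436, p(27)=3010, p(28)=3718, p(29)=4565, p(30)=5604, p(31)=6842, p(32)=8349, p(33)=10143, p(34)=12310, p(35)=14883, p(36)=17977, p(37)=21637, p(38)=26015, p(39)=31185, p(40)=37338, p(41)=44583, p(42)=53174, p(43)=63261, p(44)=75175, p(45)=89134, p(46)=105558, p(47)=124754, p(48)=147273, p(49)=173525, p(50)=204226, p(51)=239943, p(52)=281589, p(53)=329931, p(54)=386155, p(55)=451276.
Final step: p(56) = p(55) + p(54) - p(51) - p(49) + p(44) + p(41) - p(34) - p(30) + p(21) + p(16) - p(5)
= 451276 + 386155 - 239943 - 173525 + 75175 + 44583 - 12310 - 5604 + 792 + 231 - 7
= 526823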